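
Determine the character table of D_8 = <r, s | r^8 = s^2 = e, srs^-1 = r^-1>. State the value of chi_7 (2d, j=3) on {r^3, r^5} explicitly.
Conjugacy classes: {e} of size 1, {r^4} of size 1, {r^1, r^7} of size 2, {r^2, r^6} of size 2, {r^3, r^5} of size 2, {s, sr^2, ...} of size 4, {sr, sr^3, ...} of size 4.
Character table:
  irrep \ class              {e} (size 1)  {r^4} (size 1)  {r^1, r^7} (size 2)  {r^2, r^6} (size 2)  {r^3, r^5} (size 2)  {s, sr^2, ...} (size 4)  {sr, sr^3, ...} (size 4)
  chi_1 (triv)               1             1               1                    1                    1                    1                        1                       
  chi_2 (sign: r->1, s->-1)  1             1               1                    1                    1                    -1                       -1                      
  chi_3 (r->-1, s->1)        1             1               -1                   1                    -1                   1                        -1                      
  chi_4 (r->-1, s->-1)       1             1               -1                   1                    -1                   -1                       1                       
  chi_5 (2d, j=1)            2             -2              sqrt(2)              0                    -sqrt(2)             0                        0                       
  chi_6 (2d, j=2)            2             2               0                    -2                   0                    0                        0                       
  chi_7 (2d, j=3)            2             -2              -sqrt(2)             0                    sqrt(2)              0                        0                       

Spot check: chi_7 (2d, j=3) on {r^3, r^5} = sqrt(2).

Why: D_8 has order 2*8 = 16 with 7 conjugacy classes, hence 7 irreducibles. Sum of squared dims 1 + 1 + 1 + 1 + 4 + 4 + 4 = 16 = |G|. Linear characters come from the abelianisation; the 2-dimensional irreps have character r^k -> 2*cos(2*pi*j*k/8), reflections -> 0.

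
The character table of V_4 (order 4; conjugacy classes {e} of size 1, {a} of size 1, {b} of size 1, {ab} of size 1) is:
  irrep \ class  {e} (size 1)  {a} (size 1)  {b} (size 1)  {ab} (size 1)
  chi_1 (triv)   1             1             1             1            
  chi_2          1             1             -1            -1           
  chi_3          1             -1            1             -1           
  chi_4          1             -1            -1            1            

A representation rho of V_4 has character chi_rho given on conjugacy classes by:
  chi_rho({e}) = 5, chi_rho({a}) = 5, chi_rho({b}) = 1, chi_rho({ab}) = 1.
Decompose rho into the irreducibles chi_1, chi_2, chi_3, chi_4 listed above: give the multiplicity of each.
Multiplicities: chi_1: 3, chi_2: 2, chi_3: 0, chi_4: 0.

Use <chi_rho, chi> = (1/|G|) sum_C |C| * chi_rho(C) * conj(chi(C)) with |G| = 4 for each irreducible chi in the table:
  <chi_rho, chi_1> = (1/4)[1*(5)*conj(1) + 1*(5)*conj(1) + 1*(1)*conj(1) + 1*(1)*conj(1)]
      = (1/4)[(5) + (5) + (1) + (1)] = 12/4 = 3
  <chi_rho, chi_2> = (1/4)[1*(5)*conj(1) + 1*(5)*conj(1) + 1*(1)*conj(-1) + 1*(1)*conj(-1)]
      = (1/4)[(5) + (5) + (-1) + (-1)] = 8/4 = 2
  <chi_rho, chi_3> = (1/4)[1*(5)*conj(1) + 1*(5)*conj(-1) + 1*(1)*conj(1) + 1*(1)*conj(-1)]
      = (1/4)[(5) + (-5) + (1) + (-1)] = 0/4 = 0
  <chi_rho, chi_4> = (1/4)[1*(5)*conj(1) + 1*(5)*conj(-1) + 1*(1)*conj(-1) + 1*(1)*conj(1)]
      = (1/4)[(5) + (-5) + (-1) + (1)] = 0/4 = 0
Dimension check: dim(rho) = sum (mult * dim) = 3*1 + 2*1 + 0*1 + 0*1 = 5 = chi_rho(e) = 5.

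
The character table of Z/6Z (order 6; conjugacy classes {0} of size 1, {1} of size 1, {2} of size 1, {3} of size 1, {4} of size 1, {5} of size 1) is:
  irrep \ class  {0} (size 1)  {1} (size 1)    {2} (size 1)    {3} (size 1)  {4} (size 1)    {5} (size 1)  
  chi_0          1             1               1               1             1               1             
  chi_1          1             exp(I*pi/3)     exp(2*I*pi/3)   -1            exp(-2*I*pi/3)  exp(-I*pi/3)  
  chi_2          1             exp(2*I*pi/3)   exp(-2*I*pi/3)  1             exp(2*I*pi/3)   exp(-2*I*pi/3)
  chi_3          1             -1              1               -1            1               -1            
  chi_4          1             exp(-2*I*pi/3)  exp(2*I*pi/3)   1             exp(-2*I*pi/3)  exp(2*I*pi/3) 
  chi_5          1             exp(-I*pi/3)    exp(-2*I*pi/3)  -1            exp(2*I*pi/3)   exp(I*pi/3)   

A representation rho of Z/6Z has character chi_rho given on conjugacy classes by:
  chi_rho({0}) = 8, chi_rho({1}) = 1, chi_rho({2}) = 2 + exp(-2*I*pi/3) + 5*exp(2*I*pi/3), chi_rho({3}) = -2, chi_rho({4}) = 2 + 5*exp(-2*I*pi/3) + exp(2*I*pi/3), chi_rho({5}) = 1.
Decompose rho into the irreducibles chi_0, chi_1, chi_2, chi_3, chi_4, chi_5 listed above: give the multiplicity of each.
Multiplicities: chi_0: 1, chi_1: 3, chi_2: 0, chi_3: 1, chi_4: 2, chi_5: 1.

Use <chi_rho, chi> = (1/|G|) sum_C |C| * chi_rho(C) * conj(chi(C)) with |G| = 6 for each irreducible chi in the table:
  <chi_rho, chi_0> = (1/6)[1*(8)*conj(1) + 1*(1)*conj(1) + 1*(2 + exp(-2*I*pi/3) + 5*exp(2*I*pi/3))*conj(1) + 1*(-2)*conj(1) + 1*(2 + 5*exp(-2*I*pi/3) + exp(2*I*pi/3))*conj(1) + 1*(1)*conj(1)]
      = (1/6)[(8) + (1) + (2 + exp(-2*I*pi/3) + 5*exp(2*I*pi/3)) + (-2) + (2 + 5*exp(-2*I*pi/3) + exp(2*I*pi/3)) + (1)] = 6/6 = 1
  <chi_rho, chi_1> = (1/6)[1*(8)*conj(1) + 1*(1)*conj(exp(I*pi/3)) + 1*(2 + exp(-2*I*pi/3) + 5*exp(2*I*pi/3))*conj(exp(2*I*pi/3)) + 1*(-2)*conj(-1) + 1*(2 + 5*exp(-2*I*pi/3) + exp(2*I*pi/3))*conj(exp(-2*I*pi/3)) + 1*(1)*conj(exp(-I*pi/3))]
      = (1/6)[(8) + (1 + exp(-2*I*pi/3)) + (5 + 2*exp(-2*I*pi/3) + exp(2*I*pi/3)) + (2) + (5 + exp(-2*I*pi/3) + 2*exp(2*I*pi/3)) + (1 + exp(2*I*pi/3))] = 18/6 = 3
  <chi_rho, chi_2> = (1/6)[1*(8)*conj(1) + 1*(1)*conj(exp(2*I*pi/3)) + 1*(2 + exp(-2*I*pi/3) + 5*exp(2*I*pi/3))*conj(exp(-2*I*pi/3)) + 1*(-2)*conj(1) + 1*(2 + 5*exp(-2*I*pi/3) + exp(2*I*pi/3))*conj(exp(2*I*pi/3)) + 1*(1)*conj(exp(-2*I*pi/3))]
      = (1/6)[(8) + (-1 + 3*exp(-I*pi/3) + 2*exp(2*I*pi/3)) + (1 + 5*exp(-2*I*pi/3) + 2*exp(2*I*pi/3)) + (-2) + (1 + 2*exp(-2*I*pi/3) + 5*exp(2*I*pi/3)) + (-1 + 2*exp(-2*I*pi/3) + 3*exp(I*pi/3))] = 0/6 = 0
  <chi_rho, chi_3> = (1/6)[1*(8)*conj(1) + 1*(1)*conj(-1) + 1*(2 + exp(-2*I*pi/3) + 5*exp(2*I*pi/3))*conj(1) + 1*(-2)*conj(-1) + 1*(2 + 5*exp(-2*I*pi/3) + exp(2*I*pi/3))*conj(1) + 1*(1)*conj(-1)]
      = (1/6)[(8) + (-1) + (2 + exp(-2*I*pi/3) + 5*exp(2*I*pi/3)) + (2) + (2 + 5*exp(-2*I*pi/3) + exp(2*I*pi/3)) + (-1)] = 6/6 = 1
  <chi_rho, chi_4> = (1/6)[1*(8)*conj(1) + 1*(1)*conj(exp(-2*I*pi/3)) + 1*(2 + exp(-2*I*pi/3) + 5*exp(2*I*pi/3))*conj(exp(2*I*pi/3)) + 1*(-2)*conj(1) + 1*(2 + 5*exp(-2*I*pi/3) + exp(2*I*pi/3))*conj(exp(-2*I*pi/3)) + 1*(1)*conj(exp(2*I*pi/3))]
      = (1/6)[(8) + (-1 + exp(I*pi/3)) + (5 + 2*exp(-2*I*pi/3) + exp(2*I*pi/3)) + (-2) + (5 + exp(-2*I*pi/3) + 2*exp(2*I*pi/3)) + (-1 + exp(-I*pi/3))] = 12/6 = 2
  <chi_rho, chi_5> = (1/6)[1*(8)*conj(1) + 1*(1)*conj(exp(-I*pi/3)) + 1*(2 + exp(-2*I*pi/3) + 5*exp(2*I*pi/3))*conj(exp(-2*I*pi/3)) + 1*(-2)*conj(-1) + 1*(2 + 5*exp(-2*I*pi/3) + exp(2*I*pi/3))*conj(exp(2*I*pi/3)) + 1*(1)*conj(exp(I*pi/3))]
      = (1/6)[(8) + (1 + 2*exp(-I*pi/3) + 3*exp(2*I*pi/3)) + (1 + 5*exp(-2*I*pi/3) + 2*exp(2*I*pi/3)) + (2) + (1 + 2*exp(-2*I*pi/3) + 5*exp(2*I*pi/3)) + (1 + 3*exp(-2*I*pi/3) + 2*exp(I*pi/3))] = 6/6 = 1
(Exp terms are combined using exp(i*s)*conj(exp(i*t)) = exp(i*(s-t)), and sums of them are collapsed using the identity that for every m > 1 the m distinct m-th roots of unity sum to 0, e.g. 1 + exp(2*I*pi/3) + exp(-2*I*pi/3) = 0.)
Dimension check: dim(rho) = sum (mult * dim) = 1*1 + 3*1 + 0*1 + 1*1 + 2*1 + 1*1 = 8 = chi_rho(e) = 8.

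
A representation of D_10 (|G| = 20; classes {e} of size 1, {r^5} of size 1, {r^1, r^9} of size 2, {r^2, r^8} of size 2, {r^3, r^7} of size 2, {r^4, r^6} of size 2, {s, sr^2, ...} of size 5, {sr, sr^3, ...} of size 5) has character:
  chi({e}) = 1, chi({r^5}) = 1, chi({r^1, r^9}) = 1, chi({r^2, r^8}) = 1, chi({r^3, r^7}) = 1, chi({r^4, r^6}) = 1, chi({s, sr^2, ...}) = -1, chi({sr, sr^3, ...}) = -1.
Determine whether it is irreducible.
Irreducible: <chi, chi> = 1.

Proof sketch: <chi, chi> = (1/|G|) sum_C |C| * |chi(C)|^2 = (1/20)[1*|1|^2 + 1*|1|^2 + 2*|1|^2 + 2*|1|^2 + 2*|1|^2 + 2*|1|^2 + 5*|-1|^2 + 5*|-1|^2]
  = (1/20)[(1) + (1) + (2) + (2) + (2) + (2) + (5) + (5)] = 20/20 = 1.
A character is irreducible iff <chi, chi> = 1, so this representation is irreducible.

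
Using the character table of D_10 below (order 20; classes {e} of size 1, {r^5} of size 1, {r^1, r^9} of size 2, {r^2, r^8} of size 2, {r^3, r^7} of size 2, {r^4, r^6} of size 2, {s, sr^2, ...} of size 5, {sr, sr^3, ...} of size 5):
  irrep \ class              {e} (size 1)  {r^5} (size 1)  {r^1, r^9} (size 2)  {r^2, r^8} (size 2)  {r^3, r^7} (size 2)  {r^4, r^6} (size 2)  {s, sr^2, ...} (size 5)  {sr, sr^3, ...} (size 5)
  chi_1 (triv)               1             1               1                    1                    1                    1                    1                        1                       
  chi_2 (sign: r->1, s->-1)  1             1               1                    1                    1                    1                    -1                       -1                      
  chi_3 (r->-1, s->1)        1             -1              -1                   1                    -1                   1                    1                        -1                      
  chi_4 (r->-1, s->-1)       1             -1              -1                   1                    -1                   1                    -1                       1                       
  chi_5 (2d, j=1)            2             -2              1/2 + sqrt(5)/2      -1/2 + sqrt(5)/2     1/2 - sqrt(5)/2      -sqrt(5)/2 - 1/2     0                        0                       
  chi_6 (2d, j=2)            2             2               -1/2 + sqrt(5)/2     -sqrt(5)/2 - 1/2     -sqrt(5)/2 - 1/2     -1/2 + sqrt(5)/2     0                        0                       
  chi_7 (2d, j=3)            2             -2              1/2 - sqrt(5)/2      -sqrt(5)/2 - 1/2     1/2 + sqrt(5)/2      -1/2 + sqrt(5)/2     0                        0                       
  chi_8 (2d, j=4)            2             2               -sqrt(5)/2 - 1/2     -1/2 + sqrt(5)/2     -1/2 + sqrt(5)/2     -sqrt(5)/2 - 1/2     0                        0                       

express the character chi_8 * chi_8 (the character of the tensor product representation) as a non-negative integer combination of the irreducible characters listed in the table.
chi_8 tensor chi_8 = chi_1 + chi_2 + chi_6 (all other irreducibles have multiplicity 0).

Working: The character of a tensor product is the pointwise product (chi_8 * chi_8)(C) = chi_8(C) * chi_8(C):
  {e}: (2)*(2), {r^5}: (2)*(2), {r^1, r^9}: (-sqrt(5)/2 - 1/2)*(-sqrt(5)/2 - 1/2), {r^2, r^8}: (-1/2 + sqrt(5)/2)*(-1/2 + sqrt(5)/2), {r^3, r^7}: (-1/2 + sqrt(5)/2)*(-1/2 + sqrt(5)/2), {r^4, r^6}: (-sqrt(5)/2 - 1/2)*(-sqrt(5)/2 - 1/2), {s, sr^2, ...}: (0)*(0), {sr, sr^3, ...}: (0)*(0)
so (chi_8 * chi_8) takes values
  {e} -> 4, {r^5} -> 4, {r^1, r^9} -> sqrt(5)/2 + 3/2, {r^2, r^8} -> 3/2 - sqrt(5)/2, {r^3, r^7} -> 3/2 - sqrt(5)/2, {r^4, r^6} -> sqrt(5)/2 + 3/2, {s, sr^2, ...} -> 0, {sr, sr^3, ...} -> 0.
Now take the inner product of this character with each irreducible chi from the table, <chi_8*chi_8, chi> = (1/20) sum_C |C| (chi_8*chi_8)(C) conj(chi(C)):
  <chi_8*chi_8, chi_1> = (1/20)[1*(4)*conj(1) + 1*(4)*conj(1) + 2*(sqrt(5)/2 + 3/2)*conj(1) + 2*(3/2 - sqrt(5)/2)*conj(1) + 2*(3/2 - sqrt(5)/2)*conj(1) + 2*(sqrt(5)/2 + 3/2)*conj(1) + 5*(0)*conj(1) + 5*(0)*conj(1)]
      = (1/20)[(4) + (4) + (sqrt(5) + 3) + (3 - sqrt(5)) + (3 - sqrt(5)) + (sqrt(5) + 3) + (0) + (0)] = 20/20 = 1
  <chi_8*chi_8, chi_2> = (1/20)[1*(4)*conj(1) + 1*(4)*conj(1) + 2*(sqrt(5)/2 + 3/2)*conj(1) + 2*(3/2 - sqrt(5)/2)*conj(1) + 2*(3/2 - sqrt(5)/2)*conj(1) + 2*(sqrt(5)/2 + 3/2)*conj(1) + 5*(0)*conj(-1) + 5*(0)*conj(-1)]
      = (1/20)[(4) + (4) + (sqrt(5) + 3) + (3 - sqrt(5)) + (3 - sqrt(5)) + (sqrt(5) + 3) + (0) + (0)] = 20/20 = 1
  <chi_8*chi_8, chi_3> = (1/20)[1*(4)*conj(1) + 1*(4)*conj(-1) + 2*(sqrt(5)/2 + 3/2)*conj(-1) + 2*(3/2 - sqrt(5)/2)*conj(1) + 2*(3/2 - sqrt(5)/2)*conj(-1) + 2*(sqrt(5)/2 + 3/2)*conj(1) + 5*(0)*conj(1) + 5*(0)*conj(-1)]
      = (1/20)[(4) + (-4) + (-3 - sqrt(5)) + (3 - sqrt(5)) + (-3 + sqrt(5)) + (sqrt(5) + 3) + (0) + (0)] = 0/20 = 0
  <chi_8*chi_8, chi_4> = (1/20)[1*(4)*conj(1) + 1*(4)*conj(-1) + 2*(sqrt(5)/2 + 3/2)*conj(-1) + 2*(3/2 - sqrt(5)/2)*conj(1) + 2*(3/2 - sqrt(5)/2)*conj(-1) + 2*(sqrt(5)/2 + 3/2)*conj(1) + 5*(0)*conj(-1) + 5*(0)*conj(1)]
      = (1/20)[(4) + (-4) + (-3 - sqrt(5)) + (3 - sqrt(5)) + (-3 + sqrt(5)) + (sqrt(5) + 3) + (0) + (0)] = 0/20 = 0
  <chi_8*chi_8, chi_5> = (1/20)[1*(4)*conj(2) + 1*(4)*conj(-2) + 2*(sqrt(5)/2 + 3/2)*conj(1/2 + sqrt(5)/2) + 2*(3/2 - sqrt(5)/2)*conj(-1/2 + sqrt(5)/2) + 2*(3/2 - sqrt(5)/2)*conj(1/2 - sqrt(5)/2) + 2*(sqrt(5)/2 + 3/2)*conj(-sqrt(5)/2 - 1/2) + 5*(0)*conj(0) + 5*(0)*conj(0)]
      = (1/20)[(8) + (-8) + (4 + 2*sqrt(5)) + (-4 + 2*sqrt(5)) + (4 - 2*sqrt(5)) + (-2*sqrt(5) - 4) + (0) + (0)] = 0/20 = 0
  <chi_8*chi_8, chi_6> = (1/20)[1*(4)*conj(2) + 1*(4)*conj(2) + 2*(sqrt(5)/2 + 3/2)*conj(-1/2 + sqrt(5)/2) + 2*(3/2 - sqrt(5)/2)*conj(-sqrt(5)/2 - 1/2) + 2*(3/2 - sqrt(5)/2)*conj(-sqrt(5)/2 - 1/2) + 2*(sqrt(5)/2 + 3/2)*conj(-1/2 + sqrt(5)/2) + 5*(0)*conj(0) + 5*(0)*conj(0)]
      = (1/20)[(8) + (8) + (1 + sqrt(5)) + (1 - sqrt(5)) + (1 - sqrt(5)) + (1 + sqrt(5)) + (0) + (0)] = 20/20 = 1
  <chi_8*chi_8, chi_7> = (1/20)[1*(4)*conj(2) + 1*(4)*conj(-2) + 2*(sqrt(5)/2 + 3/2)*conj(1/2 - sqrt(5)/2) + 2*(3/2 - sqrt(5)/2)*conj(-sqrt(5)/2 - 1/2) + 2*(3/2 - sqrt(5)/2)*conj(1/2 + sqrt(5)/2) + 2*(sqrt(5)/2 + 3/2)*conj(-1/2 + sqrt(5)/2) + 5*(0)*conj(0) + 5*(0)*conj(0)]
      = (1/20)[(8) + (-8) + (-sqrt(5) - 1) + (1 - sqrt(5)) + (-1 + sqrt(5)) + (1 + sqrt(5)) + (0) + (0)] = 0/20 = 0
  <chi_8*chi_8, chi_8> = (1/20)[1*(4)*conj(2) + 1*(4)*conj(2) + 2*(sqrt(5)/2 + 3/2)*conj(-sqrt(5)/2 - 1/2) + 2*(3/2 - sqrt(5)/2)*conj(-1/2 + sqrt(5)/2) + 2*(3/2 - sqrt(5)/2)*conj(-1/2 + sqrt(5)/2) + 2*(sqrt(5)/2 + 3/2)*conj(-sqrt(5)/2 - 1/2) + 5*(0)*conj(0) + 5*(0)*conj(0)]
      = (1/20)[(8) + (8) + (-2*sqrt(5) - 4) + (-4 + 2*sqrt(5)) + (-4 + 2*sqrt(5)) + (-2*sqrt(5) - 4) + (0) + (0)] = 0/20 = 0
Hence the multiplicities are chi_1: 1, chi_2: 1, chi_6: 1. Dimension check: dim(chi_8)*dim(chi_8) = 2*2 = 4 and sum (mult * dim) = 1*1 + 1*1 + 1*2 = 4.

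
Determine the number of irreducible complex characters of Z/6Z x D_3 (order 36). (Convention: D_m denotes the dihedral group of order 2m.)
18

Explanation: The number of irreducible complex representations of a finite group equals its number of conjugacy classes. For a direct product, #classes(G x H) = #classes(G) * #classes(H). Z/6Z has 6 classes (abelian), D_3 has 3 classes, so 6 * 3 = 18, so Z/6Z x D_3 (order 36) has exactly 18 irreducible complex representations.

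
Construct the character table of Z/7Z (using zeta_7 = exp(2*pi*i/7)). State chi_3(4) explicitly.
Character table of Z/7Z (irreps indexed chi_0,...,chi_6 with chi_k(m) = zeta_7^(k*m), zeta_7 = exp(2*pi*i/7)):
  irrep \ class  {0} (size 1)  {1} (size 1)    {2} (size 1)    {3} (size 1)    {4} (size 1)    {5} (size 1)    {6} (size 1)  
  chi_0          1             1               1               1               1               1               1             
  chi_1          1             exp(2*I*pi/7)   exp(4*I*pi/7)   exp(6*I*pi/7)   exp(-6*I*pi/7)  exp(-4*I*pi/7)  exp(-2*I*pi/7)
  chi_2          1             exp(4*I*pi/7)   exp(-6*I*pi/7)  exp(-2*I*pi/7)  exp(2*I*pi/7)   exp(6*I*pi/7)   exp(-4*I*pi/7)
  chi_3          1             exp(6*I*pi/7)   exp(-2*I*pi/7)  exp(4*I*pi/7)   exp(-4*I*pi/7)  exp(2*I*pi/7)   exp(-6*I*pi/7)
  chi_4          1             exp(-6*I*pi/7)  exp(2*I*pi/7)   exp(-4*I*pi/7)  exp(4*I*pi/7)   exp(-2*I*pi/7)  exp(6*I*pi/7) 
  chi_5          1             exp(-4*I*pi/7)  exp(6*I*pi/7)   exp(2*I*pi/7)   exp(-2*I*pi/7)  exp(-6*I*pi/7)  exp(4*I*pi/7) 
  chi_6          1             exp(-2*I*pi/7)  exp(-4*I*pi/7)  exp(-6*I*pi/7)  exp(6*I*pi/7)   exp(4*I*pi/7)   exp(2*I*pi/7) 

Spot check: chi_3(4) = zeta_7^(3*4) = zeta_7^12 = exp(-4*I*pi/7).

Derivation: Z/7Z is abelian, so all 7 irreducible complex representations are 1-dimensional. They are given by chi_k(m) = zeta_7^(k*m) for k = 0,...,6. Row orthogonality: sum_m chi_k(m) conj(chi_l(m)) = 7 * [k = l].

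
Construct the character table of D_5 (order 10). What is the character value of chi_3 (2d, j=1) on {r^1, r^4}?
Conjugacy classes: {e} of size 1, {r^1, r^4} of size 2, {r^2, r^3} of size 2, {s, sr, ..., sr^4} of size 5.
Character table:
  irrep \ class              {e} (size 1)  {r^1, r^4} (size 2)  {r^2, r^3} (size 2)  {s, sr, ..., sr^4} (size 5)
  chi_1 (triv)               1             1                    1                    1                          
  chi_2 (sign: r->1, s->-1)  1             1                    1                    -1                         
  chi_3 (2d, j=1)            2             -1/2 + sqrt(5)/2     -sqrt(5)/2 - 1/2     0                          
  chi_4 (2d, j=2)            2             -sqrt(5)/2 - 1/2     -1/2 + sqrt(5)/2     0                          

Spot check: chi_3 (2d, j=1) on {r^1, r^4} = -1/2 + sqrt(5)/2.

Working: D_5 has order 2*5 = 10 with 4 conjugacy classes, hence 4 irreducibles. Sum of squared dims 1 + 1 + 4 + 4 = 10 = |G|. Linear characters come from the abelianisation; the 2-dimensional irreps have character r^k -> 2*cos(2*pi*j*k/5), reflections -> 0.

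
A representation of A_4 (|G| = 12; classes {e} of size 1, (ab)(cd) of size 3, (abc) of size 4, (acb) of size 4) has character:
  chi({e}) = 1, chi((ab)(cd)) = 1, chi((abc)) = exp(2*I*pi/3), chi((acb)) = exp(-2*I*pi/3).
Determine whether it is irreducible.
Irreducible: <chi, chi> = 1.

Justification: <chi, chi> = (1/|G|) sum_C |C| * |chi(C)|^2 = (1/12)[1*|1|^2 + 3*|1|^2 + 4*|exp(2*I*pi/3)|^2 + 4*|exp(-2*I*pi/3)|^2]
  = (1/12)[(1) + (3) + (4) + (4)] = 12/12 = 1.
(Exp terms are combined using exp(i*s)*conj(exp(i*t)) = exp(i*(s-t)), and sums of them are collapsed using the identity that for every m > 1 the m distinct m-th roots of unity sum to 0, e.g. 1 + exp(2*I*pi/3) + exp(-2*I*pi/3) = 0.)
A character is irreducible iff <chi, chi> = 1, so this representation is irreducible.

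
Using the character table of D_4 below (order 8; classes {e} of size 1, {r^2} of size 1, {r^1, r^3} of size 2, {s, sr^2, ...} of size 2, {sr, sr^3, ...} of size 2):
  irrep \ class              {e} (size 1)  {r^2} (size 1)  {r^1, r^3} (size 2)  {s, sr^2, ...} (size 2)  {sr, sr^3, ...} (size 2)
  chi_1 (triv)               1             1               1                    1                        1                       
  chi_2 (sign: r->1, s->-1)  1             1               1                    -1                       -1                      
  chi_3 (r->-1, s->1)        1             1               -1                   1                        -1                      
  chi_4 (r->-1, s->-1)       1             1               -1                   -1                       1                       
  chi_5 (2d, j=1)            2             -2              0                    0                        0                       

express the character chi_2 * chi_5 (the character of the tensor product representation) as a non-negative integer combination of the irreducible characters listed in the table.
chi_2 tensor chi_5 = chi_5 (all other irreducibles have multiplicity 0).

Justification: The character of a tensor product is the pointwise product (chi_2 * chi_5)(C) = chi_2(C) * chi_5(C):
  {e}: (1)*(2), {r^2}: (1)*(-2), {r^1, r^3}: (1)*(0), {s, sr^2, ...}: (-1)*(0), {sr, sr^3, ...}: (-1)*(0)
so (chi_2 * chi_5) takes values
  {e} -> 2, {r^2} -> -2, {r^1, r^3} -> 0, {s, sr^2, ...} -> 0, {sr, sr^3, ...} -> 0.
Now take the inner product of this character with each irreducible chi from the table, <chi_2*chi_5, chi> = (1/8) sum_C |C| (chi_2*chi_5)(C) conj(chi(C)):
  <chi_2*chi_5, chi_1> = (1/8)[1*(2)*conj(1) + 1*(-2)*conj(1) + 2*(0)*conj(1) + 2*(0)*conj(1) + 2*(0)*conj(1)]
      = (1/8)[(2) + (-2) + (0) + (0) + (0)] = 0/8 = 0
  <chi_2*chi_5, chi_2> = (1/8)[1*(2)*conj(1) + 1*(-2)*conj(1) + 2*(0)*conj(1) + 2*(0)*conj(-1) + 2*(0)*conj(-1)]
      = (1/8)[(2) + (-2) + (0) + (0) + (0)] = 0/8 = 0
  <chi_2*chi_5, chi_3> = (1/8)[1*(2)*conj(1) + 1*(-2)*conj(1) + 2*(0)*conj(-1) + 2*(0)*conj(1) + 2*(0)*conj(-1)]
      = (1/8)[(2) + (-2) + (0) + (0) + (0)] = 0/8 = 0
  <chi_2*chi_5, chi_4> = (1/8)[1*(2)*conj(1) + 1*(-2)*conj(1) + 2*(0)*conj(-1) + 2*(0)*conj(-1) + 2*(0)*conj(1)]
      = (1/8)[(2) + (-2) + (0) + (0) + (0)] = 0/8 = 0
  <chi_2*chi_5, chi_5> = (1/8)[1*(2)*conj(2) + 1*(-2)*conj(-2) + 2*(0)*conj(0) + 2*(0)*conj(0) + 2*(0)*conj(0)]
      = (1/8)[(4) + (4) + (0) + (0) + (0)] = 8/8 = 1
Hence the multiplicities are chi_5: 1. Dimension check: dim(chi_2)*dim(chi_5) = 1*2 = 2 and sum (mult * dim) = 1*2 = 2.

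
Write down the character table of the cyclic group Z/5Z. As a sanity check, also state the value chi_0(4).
Character table of Z/5Z (irreps indexed chi_0,...,chi_4 with chi_k(m) = zeta_5^(k*m), zeta_5 = exp(2*pi*i/5)):
  irrep \ class  {0} (size 1)  {1} (size 1)    {2} (size 1)    {3} (size 1)    {4} (size 1)  
  chi_0          1             1               1               1               1             
  chi_1          1             exp(2*I*pi/5)   exp(4*I*pi/5)   exp(-4*I*pi/5)  exp(-2*I*pi/5)
  chi_2          1             exp(4*I*pi/5)   exp(-2*I*pi/5)  exp(2*I*pi/5)   exp(-4*I*pi/5)
  chi_3          1             exp(-4*I*pi/5)  exp(2*I*pi/5)   exp(-2*I*pi/5)  exp(4*I*pi/5) 
  chi_4          1             exp(-2*I*pi/5)  exp(-4*I*pi/5)  exp(4*I*pi/5)   exp(2*I*pi/5) 

Spot check: chi_0(4) = zeta_5^(0*4) = zeta_5^0 = 1.

Working: Z/5Z is abelian, so all 5 irreducible complex representations are 1-dimensional. They are given by chi_k(m) = zeta_5^(k*m) for k = 0,...,4. Row orthogonality: sum_m chi_k(m) conj(chi_l(m)) = 5 * [k = l].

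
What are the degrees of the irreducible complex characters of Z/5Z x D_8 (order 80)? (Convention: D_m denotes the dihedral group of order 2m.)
Dimensions: 1, 1, 1, 1, 1, 1, 1, 1, 1, 1, 1, 1, 1, 1, 1, 1, 1, 1, 1, 1, 2, 2, 2, 2, 2, 2, 2, 2, 2, 2, 2, 2, 2, 2, 2

Reasoning: There are 35 irreducibles (= number of conjugacy classes). Their dimensions d_i satisfy sum d_i^2 = |G| = 80: 1 + 1 + 1 + 1 + 1 + 1 + 1 + 1 + 1 + 1 + 1 + 1 + 1 + 1 + 1 + 1 + 1 + 1 + 1 + 1 + 4 + 4 + 4 + 4 + 4 + 4 + 4 + 4 + 4 + 4 + 4 + 4 + 4 + 4 + 4 = 80. (For the product with Z/5Z: each of the 5 1-dim characters of Z/5Z tensors with each irrep of D_8, giving 5 copies of each D_8-dimension.)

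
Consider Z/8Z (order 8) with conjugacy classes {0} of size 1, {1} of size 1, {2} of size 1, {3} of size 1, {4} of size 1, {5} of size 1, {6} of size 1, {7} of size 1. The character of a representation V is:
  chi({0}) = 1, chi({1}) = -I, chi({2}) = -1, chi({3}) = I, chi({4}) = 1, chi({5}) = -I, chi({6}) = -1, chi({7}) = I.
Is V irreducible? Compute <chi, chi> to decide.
Irreducible: <chi, chi> = 1.

Solution. <chi, chi> = (1/|G|) sum_C |C| * |chi(C)|^2 = (1/8)[1*|1|^2 + 1*|-I|^2 + 1*|-1|^2 + 1*|I|^2 + 1*|1|^2 + 1*|-I|^2 + 1*|-1|^2 + 1*|I|^2]
  = (1/8)[(1) + (1) + (1) + (1) + (1) + (1) + (1) + (1)] = 8/8 = 1.
(Exp terms are combined using exp(i*s)*conj(exp(i*t)) = exp(i*(s-t)), and sums of them are collapsed using the identity that for every m > 1 the m distinct m-th roots of unity sum to 0, e.g. 1 + exp(2*I*pi/3) + exp(-2*I*pi/3) = 0.)
A character is irreducible iff <chi, chi> = 1, so this representation is irreducible.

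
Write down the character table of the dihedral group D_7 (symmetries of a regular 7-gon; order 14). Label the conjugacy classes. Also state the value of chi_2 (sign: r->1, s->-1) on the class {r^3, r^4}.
Conjugacy classes: {e} of size 1, {r^1, r^6} of size 2, {r^2, r^5} of size 2, {r^3, r^4} of size 2, {s, sr, ..., sr^6} of size 7.
Character table:
  irrep \ class              {e} (size 1)  {r^1, r^6} (size 2)  {r^2, r^5} (size 2)  {r^3, r^4} (size 2)  {s, sr, ..., sr^6} (size 7)
  chi_1 (triv)               1             1                    1                    1                    1                          
  chi_2 (sign: r->1, s->-1)  1             1                    1                    1                    -1                         
  chi_3 (2d, j=1)            2             2*cos(2*pi/7)        -2*cos(3*pi/7)       -2*cos(pi/7)         0                          
  chi_4 (2d, j=2)            2             -2*cos(3*pi/7)       -2*cos(pi/7)         2*cos(2*pi/7)        0                          
  chi_5 (2d, j=3)            2             -2*cos(pi/7)         2*cos(2*pi/7)        -2*cos(3*pi/7)       0                          

Spot check: chi_2 (sign: r->1, s->-1) on {r^3, r^4} = 1.

Reasoning: D_7 has order 2*7 = 14 with 5 conjugacy classes, hence 5 irreducibles. Sum of squared dims 1 + 1 + 4 + 4 + 4 = 14 = |G|. Linear characters come from the abelianisation; the 2-dimensional irreps have character r^k -> 2*cos(2*pi*j*k/7), reflections -> 0.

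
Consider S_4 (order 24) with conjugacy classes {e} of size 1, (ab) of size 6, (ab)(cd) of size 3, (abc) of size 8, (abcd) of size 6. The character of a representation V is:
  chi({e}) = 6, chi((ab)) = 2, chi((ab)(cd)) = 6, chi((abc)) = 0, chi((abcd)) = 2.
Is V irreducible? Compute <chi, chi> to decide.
Not irreducible (reducible): <chi, chi> = 8 > 1.

Why: <chi, chi> = (1/|G|) sum_C |C| * |chi(C)|^2 = (1/24)[1*|6|^2 + 6*|2|^2 + 3*|6|^2 + 8*|0|^2 + 6*|2|^2]
  = (1/24)[(36) + (24) + (108) + (0) + (24)] = 192/24 = 8.
A character is irreducible iff <chi, chi> = 1, so this representation is reducible.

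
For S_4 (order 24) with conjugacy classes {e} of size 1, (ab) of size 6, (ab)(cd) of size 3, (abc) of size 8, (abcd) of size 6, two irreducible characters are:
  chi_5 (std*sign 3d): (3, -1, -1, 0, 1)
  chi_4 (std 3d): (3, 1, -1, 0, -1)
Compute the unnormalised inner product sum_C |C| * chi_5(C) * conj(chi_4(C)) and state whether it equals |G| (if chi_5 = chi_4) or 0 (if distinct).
Sum = 0; so <chi_5, chi_4> = 0 (distinct irreducibles are orthogonal).

Argument: Compute term by term over conjugacy classes (|C| * chi_5(C) * conj(chi_4(C))):
  1*(3)*conj(3) + 6*(-1)*conj(1) + 3*(-1)*conj(-1) + 8*(0)*conj(0) + 6*(1)*conj(-1)
  = (9) + (-6) + (3) + (0) + (-6)
  = 0.
Dividing by |G| = 24 gives 0/24 = 0, matching the row-orthogonality relation <chi_5, chi_4> = [chi_5 = chi_4].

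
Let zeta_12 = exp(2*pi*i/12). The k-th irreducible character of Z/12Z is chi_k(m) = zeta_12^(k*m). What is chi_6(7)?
chi_6(7) = zeta_12^42 = -1

Why: chi_6(7) = zeta_12^(6*7) = zeta_12^42. Since zeta_12^12 = 1, this equals zeta_12^6 = exp(2*pi*i*6/12) = -1.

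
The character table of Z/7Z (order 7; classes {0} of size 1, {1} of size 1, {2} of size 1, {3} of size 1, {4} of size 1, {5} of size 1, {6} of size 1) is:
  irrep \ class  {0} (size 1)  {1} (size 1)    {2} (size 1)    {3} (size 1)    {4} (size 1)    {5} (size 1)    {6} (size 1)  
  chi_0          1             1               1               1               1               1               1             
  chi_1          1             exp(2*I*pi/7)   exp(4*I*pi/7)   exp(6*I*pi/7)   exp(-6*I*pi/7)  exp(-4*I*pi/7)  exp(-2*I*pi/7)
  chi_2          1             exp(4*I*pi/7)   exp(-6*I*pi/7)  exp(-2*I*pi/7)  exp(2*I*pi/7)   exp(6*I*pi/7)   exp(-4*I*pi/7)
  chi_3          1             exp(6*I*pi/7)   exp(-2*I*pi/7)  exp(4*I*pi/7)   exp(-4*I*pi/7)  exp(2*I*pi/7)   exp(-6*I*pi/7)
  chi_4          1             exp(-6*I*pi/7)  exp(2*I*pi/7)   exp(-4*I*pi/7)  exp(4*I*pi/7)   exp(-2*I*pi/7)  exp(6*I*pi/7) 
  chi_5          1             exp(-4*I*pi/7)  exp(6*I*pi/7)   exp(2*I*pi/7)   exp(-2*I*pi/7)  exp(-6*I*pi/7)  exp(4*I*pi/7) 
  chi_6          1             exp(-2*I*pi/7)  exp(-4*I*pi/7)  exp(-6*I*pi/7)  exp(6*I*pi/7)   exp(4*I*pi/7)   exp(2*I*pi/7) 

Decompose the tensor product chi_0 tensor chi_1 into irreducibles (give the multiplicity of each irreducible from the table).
chi_0 tensor chi_1 = chi_1 (all other irreducibles have multiplicity 0).

Justification: The character of a tensor product is the pointwise product (chi_0 * chi_1)(C) = chi_0(C) * chi_1(C):
  {0}: (1)*(1), {1}: (1)*(exp(2*I*pi/7)), {2}: (1)*(exp(4*I*pi/7)), {3}: (1)*(exp(6*I*pi/7)), {4}: (1)*(exp(-6*I*pi/7)), {5}: (1)*(exp(-4*I*pi/7)), {6}: (1)*(exp(-2*I*pi/7))
so (chi_0 * chi_1) takes values
  {0} -> 1, {1} -> exp(2*I*pi/7), {2} -> exp(4*I*pi/7), {3} -> exp(6*I*pi/7), {4} -> exp(-6*I*pi/7), {5} -> exp(-4*I*pi/7), {6} -> exp(-2*I*pi/7).
Now take the inner product of this character with each irreducible chi from the table, <chi_0*chi_1, chi> = (1/7) sum_C |C| (chi_0*chi_1)(C) conj(chi(C)):
  <chi_0*chi_1, chi_0> = (1/7)[1*(1)*conj(1) + 1*(exp(2*I*pi/7))*conj(1) + 1*(exp(4*I*pi/7))*conj(1) + 1*(exp(6*I*pi/7))*conj(1) + 1*(exp(-6*I*pi/7))*conj(1) + 1*(exp(-4*I*pi/7))*conj(1) + 1*(exp(-2*I*pi/7))*conj(1)]
      = (1/7)[(1) + (exp(2*I*pi/7)) + (exp(4*I*pi/7)) + (exp(6*I*pi/7)) + (exp(-6*I*pi/7)) + (exp(-4*I*pi/7)) + (exp(-2*I*pi/7))] = 0/7 = 0
  <chi_0*chi_1, chi_1> = (1/7)[1*(1)*conj(1) + 1*(exp(2*I*pi/7))*conj(exp(2*I*pi/7)) + 1*(exp(4*I*pi/7))*conj(exp(4*I*pi/7)) + 1*(exp(6*I*pi/7))*conj(exp(6*I*pi/7)) + 1*(exp(-6*I*pi/7))*conj(exp(-6*I*pi/7)) + 1*(exp(-4*I*pi/7))*conj(exp(-4*I*pi/7)) + 1*(exp(-2*I*pi/7))*conj(exp(-2*I*pi/7))]
      = (1/7)[(1) + (1) + (1) + (1) + (1) + (1) + (1)] = 7/7 = 1
  <chi_0*chi_1, chi_2> = (1/7)[1*(1)*conj(1) + 1*(exp(2*I*pi/7))*conj(exp(4*I*pi/7)) + 1*(exp(4*I*pi/7))*conj(exp(-6*I*pi/7)) + 1*(exp(6*I*pi/7))*conj(exp(-2*I*pi/7)) + 1*(exp(-6*I*pi/7))*conj(exp(2*I*pi/7)) + 1*(exp(-4*I*pi/7))*conj(exp(6*I*pi/7)) + 1*(exp(-2*I*pi/7))*conj(exp(-4*I*pi/7))]
      = (1/7)[(1) + (exp(-2*I*pi/7)) + (exp(-4*I*pi/7)) + (exp(-6*I*pi/7)) + (exp(6*I*pi/7)) + (exp(4*I*pi/7)) + (exp(2*I*pi/7))] = 0/7 = 0
  <chi_0*chi_1, chi_3> = (1/7)[1*(1)*conj(1) + 1*(exp(2*I*pi/7))*conj(exp(6*I*pi/7)) + 1*(exp(4*I*pi/7))*conj(exp(-2*I*pi/7)) + 1*(exp(6*I*pi/7))*conj(exp(4*I*pi/7)) + 1*(exp(-6*I*pi/7))*conj(exp(-4*I*pi/7)) + 1*(exp(-4*I*pi/7))*conj(exp(2*I*pi/7)) + 1*(exp(-2*I*pi/7))*conj(exp(-6*I*pi/7))]
      = (1/7)[(1) + (exp(-4*I*pi/7)) + (exp(6*I*pi/7)) + (exp(2*I*pi/7)) + (exp(-2*I*pi/7)) + (exp(-6*I*pi/7)) + (exp(4*I*pi/7))] = 0/7 = 0
  <chi_0*chi_1, chi_4> = (1/7)[1*(1)*conj(1) + 1*(exp(2*I*pi/7))*conj(exp(-6*I*pi/7)) + 1*(exp(4*I*pi/7))*conj(exp(2*I*pi/7)) + 1*(exp(6*I*pi/7))*conj(exp(-4*I*pi/7)) + 1*(exp(-6*I*pi/7))*conj(exp(4*I*pi/7)) + 1*(exp(-4*I*pi/7))*conj(exp(-2*I*pi/7)) + 1*(exp(-2*I*pi/7))*conj(exp(6*I*pi/7))]
      = (1/7)[(1) + (exp(-6*I*pi/7)) + (exp(2*I*pi/7)) + (exp(-4*I*pi/7)) + (exp(4*I*pi/7)) + (exp(-2*I*pi/7)) + (exp(6*I*pi/7))] = 0/7 = 0
  <chi_0*chi_1, chi_5> = (1/7)[1*(1)*conj(1) + 1*(exp(2*I*pi/7))*conj(exp(-4*I*pi/7)) + 1*(exp(4*I*pi/7))*conj(exp(6*I*pi/7)) + 1*(exp(6*I*pi/7))*conj(exp(2*I*pi/7)) + 1*(exp(-6*I*pi/7))*conj(exp(-2*I*pi/7)) + 1*(exp(-4*I*pi/7))*conj(exp(-6*I*pi/7)) + 1*(exp(-2*I*pi/7))*conj(exp(4*I*pi/7))]
      = (1/7)[(1) + (exp(6*I*pi/7)) + (exp(-2*I*pi/7)) + (exp(4*I*pi/7)) + (exp(-4*I*pi/7)) + (exp(2*I*pi/7)) + (exp(-6*I*pi/7))] = 0/7 = 0
  <chi_0*chi_1, chi_6> = (1/7)[1*(1)*conj(1) + 1*(exp(2*I*pi/7))*conj(exp(-2*I*pi/7)) + 1*(exp(4*I*pi/7))*conj(exp(-4*I*pi/7)) + 1*(exp(6*I*pi/7))*conj(exp(-6*I*pi/7)) + 1*(exp(-6*I*pi/7))*conj(exp(6*I*pi/7)) + 1*(exp(-4*I*pi/7))*conj(exp(4*I*pi/7)) + 1*(exp(-2*I*pi/7))*conj(exp(2*I*pi/7))]
      = (1/7)[(1) + (exp(4*I*pi/7)) + (exp(-6*I*pi/7)) + (exp(-2*I*pi/7)) + (exp(2*I*pi/7)) + (exp(6*I*pi/7)) + (exp(-4*I*pi/7))] = 0/7 = 0
(Exp terms are combined using exp(i*s)*conj(exp(i*t)) = exp(i*(s-t)), and sums of them are collapsed using the identity that for every m > 1 the m distinct m-th roots of unity sum to 0, e.g. 1 + exp(2*I*pi/3) + exp(-2*I*pi/3) = 0.)
Hence the multiplicities are chi_1: 1. Dimension check: dim(chi_0)*dim(chi_1) = 1*1 = 1 and sum (mult * dim) = 1*1 = 1.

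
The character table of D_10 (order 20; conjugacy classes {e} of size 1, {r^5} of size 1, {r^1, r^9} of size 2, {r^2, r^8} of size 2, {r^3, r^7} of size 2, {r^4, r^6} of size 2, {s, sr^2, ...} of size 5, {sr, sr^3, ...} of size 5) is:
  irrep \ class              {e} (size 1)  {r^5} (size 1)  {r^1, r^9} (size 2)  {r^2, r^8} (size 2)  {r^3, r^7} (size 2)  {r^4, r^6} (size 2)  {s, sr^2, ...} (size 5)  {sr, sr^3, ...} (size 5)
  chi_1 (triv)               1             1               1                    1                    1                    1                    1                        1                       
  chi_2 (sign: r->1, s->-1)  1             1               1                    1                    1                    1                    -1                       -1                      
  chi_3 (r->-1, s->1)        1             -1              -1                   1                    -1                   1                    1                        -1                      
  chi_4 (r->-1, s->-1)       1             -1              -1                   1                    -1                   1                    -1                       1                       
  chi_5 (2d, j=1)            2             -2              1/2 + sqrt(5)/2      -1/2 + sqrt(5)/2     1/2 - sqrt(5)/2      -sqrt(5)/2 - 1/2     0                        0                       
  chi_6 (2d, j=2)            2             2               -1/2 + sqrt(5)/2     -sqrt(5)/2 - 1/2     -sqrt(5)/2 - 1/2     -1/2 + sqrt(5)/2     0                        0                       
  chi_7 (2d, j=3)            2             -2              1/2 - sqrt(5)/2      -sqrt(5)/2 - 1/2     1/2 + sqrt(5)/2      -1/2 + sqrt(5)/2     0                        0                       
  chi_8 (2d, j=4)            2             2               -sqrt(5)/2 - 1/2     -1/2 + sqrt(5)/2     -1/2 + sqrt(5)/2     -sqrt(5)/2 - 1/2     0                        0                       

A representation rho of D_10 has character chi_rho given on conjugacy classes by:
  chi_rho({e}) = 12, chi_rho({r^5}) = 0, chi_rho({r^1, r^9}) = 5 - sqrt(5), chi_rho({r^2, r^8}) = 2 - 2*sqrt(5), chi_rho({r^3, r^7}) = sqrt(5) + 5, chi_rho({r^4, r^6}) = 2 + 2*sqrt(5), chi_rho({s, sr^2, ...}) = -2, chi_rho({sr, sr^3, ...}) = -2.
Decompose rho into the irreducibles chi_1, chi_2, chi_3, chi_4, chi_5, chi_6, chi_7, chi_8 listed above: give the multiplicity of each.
Multiplicities: chi_1: 1, chi_2: 3, chi_3: 0, chi_4: 0, chi_5: 0, chi_6: 1, chi_7: 3, chi_8: 0.

Details: Use <chi_rho, chi> = (1/|G|) sum_C |C| * chi_rho(C) * conj(chi(C)) with |G| = 20 for each irreducible chi in the table:
  <chi_rho, chi_1> = (1/20)[1*(12)*conj(1) + 1*(0)*conj(1) + 2*(5 - sqrt(5))*conj(1) + 2*(2 - 2*sqrt(5))*conj(1) + 2*(sqrt(5) + 5)*conj(1) + 2*(2 + 2*sqrt(5))*conj(1) + 5*(-2)*conj(1) + 5*(-2)*conj(1)]
      = (1/20)[(12) + (0) + (10 - 2*sqrt(5)) + (4 - 4*sqrt(5)) + (2*sqrt(5) + 10) + (4 + 4*sqrt(5)) + (-10) + (-10)] = 20/20 = 1
  <chi_rho, chi_2> = (1/20)[1*(12)*conj(1) + 1*(0)*conj(1) + 2*(5 - sqrt(5))*conj(1) + 2*(2 - 2*sqrt(5))*conj(1) + 2*(sqrt(5) + 5)*conj(1) + 2*(2 + 2*sqrt(5))*conj(1) + 5*(-2)*conj(-1) + 5*(-2)*conj(-1)]
      = (1/20)[(12) + (0) + (10 - 2*sqrt(5)) + (4 - 4*sqrt(5)) + (2*sqrt(5) + 10) + (4 + 4*sqrt(5)) + (10) + (10)] = 60/20 = 3
  <chi_rho, chi_3> = (1/20)[1*(12)*conj(1) + 1*(0)*conj(-1) + 2*(5 - sqrt(5))*conj(-1) + 2*(2 - 2*sqrt(5))*conj(1) + 2*(sqrt(5) + 5)*conj(-1) + 2*(2 + 2*sqrt(5))*conj(1) + 5*(-2)*conj(1) + 5*(-2)*conj(-1)]
      = (1/20)[(12) + (0) + (-10 + 2*sqrt(5)) + (4 - 4*sqrt(5)) + (-10 - 2*sqrt(5)) + (4 + 4*sqrt(5)) + (-10) + (10)] = 0/20 = 0
  <chi_rho, chi_4> = (1/20)[1*(12)*conj(1) + 1*(0)*conj(-1) + 2*(5 - sqrt(5))*conj(-1) + 2*(2 - 2*sqrt(5))*conj(1) + 2*(sqrt(5) + 5)*conj(-1) + 2*(2 + 2*sqrt(5))*conj(1) + 5*(-2)*conj(-1) + 5*(-2)*conj(1)]
      = (1/20)[(12) + (0) + (-10 + 2*sqrt(5)) + (4 - 4*sqrt(5)) + (-10 - 2*sqrt(5)) + (4 + 4*sqrt(5)) + (10) + (-10)] = 0/20 = 0
  <chi_rho, chi_5> = (1/20)[1*(12)*conj(2) + 1*(0)*conj(-2) + 2*(5 - sqrt(5))*conj(1/2 + sqrt(5)/2) + 2*(2 - 2*sqrt(5))*conj(-1/2 + sqrt(5)/2) + 2*(sqrt(5) + 5)*conj(1/2 - sqrt(5)/2) + 2*(2 + 2*sqrt(5))*conj(-sqrt(5)/2 - 1/2) + 5*(-2)*conj(0) + 5*(-2)*conj(0)]
      = (1/20)[(24) + (0) + (4*sqrt(5)) + (-12 + 4*sqrt(5)) + (-4*sqrt(5)) + (-12 - 4*sqrt(5)) + (0) + (0)] = 0/20 = 0
  <chi_rho, chi_6> = (1/20)[1*(12)*conj(2) + 1*(0)*conj(2) + 2*(5 - sqrt(5))*conj(-1/2 + sqrt(5)/2) + 2*(2 - 2*sqrt(5))*conj(-sqrt(5)/2 - 1/2) + 2*(sqrt(5) + 5)*conj(-sqrt(5)/2 - 1/2) + 2*(2 + 2*sqrt(5))*conj(-1/2 + sqrt(5)/2) + 5*(-2)*conj(0) + 5*(-2)*conj(0)]
      = (1/20)[(24) + (0) + (-10 + 6*sqrt(5)) + (8) + (-6*sqrt(5) - 10) + (8) + (0) + (0)] = 20/20 = 1
  <chi_rho, chi_7> = (1/20)[1*(12)*conj(2) + 1*(0)*conj(-2) + 2*(5 - sqrt(5))*conj(1/2 - sqrt(5)/2) + 2*(2 - 2*sqrt(5))*conj(-sqrt(5)/2 - 1/2) + 2*(sqrt(5) + 5)*conj(1/2 + sqrt(5)/2) + 2*(2 + 2*sqrt(5))*conj(-1/2 + sqrt(5)/2) + 5*(-2)*conj(0) + 5*(-2)*conj(0)]
      = (1/20)[(24) + (0) + (10 - 6*sqrt(5)) + (8) + (10 + 6*sqrt(5)) + (8) + (0) + (0)] = 60/20 = 3
  <chi_rho, chi_8> = (1/20)[1*(12)*conj(2) + 1*(0)*conj(2) + 2*(5 - sqrt(5))*conj(-sqrt(5)/2 - 1/2) + 2*(2 - 2*sqrt(5))*conj(-1/2 + sqrt(5)/2) + 2*(sqrt(5) + 5)*conj(-1/2 + sqrt(5)/2) + 2*(2 + 2*sqrt(5))*conj(-sqrt(5)/2 - 1/2) + 5*(-2)*conj(0) + 5*(-2)*conj(0)]
      = (1/20)[(24) + (0) + (-4*sqrt(5)) + (-12 + 4*sqrt(5)) + (4*sqrt(5)) + (-12 - 4*sqrt(5)) + (0) + (0)] = 0/20 = 0
Dimension check: dim(rho) = sum (mult * dim) = 1*1 + 3*1 + 0*1 + 0*1 + 0*2 + 1*2 + 3*2 + 0*2 = 12 = chi_rho(e) = 12.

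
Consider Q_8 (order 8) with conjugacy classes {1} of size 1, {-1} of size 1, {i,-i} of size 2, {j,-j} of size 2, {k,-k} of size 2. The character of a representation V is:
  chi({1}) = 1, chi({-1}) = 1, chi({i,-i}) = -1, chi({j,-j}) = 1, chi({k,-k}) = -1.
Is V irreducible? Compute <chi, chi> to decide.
Irreducible: <chi, chi> = 1.

Argument: <chi, chi> = (1/|G|) sum_C |C| * |chi(C)|^2 = (1/8)[1*|1|^2 + 1*|1|^2 + 2*|-1|^2 + 2*|1|^2 + 2*|-1|^2]
  = (1/8)[(1) + (1) + (2) + (2) + (2)] = 8/8 = 1.
A character is irreducible iff <chi, chi> = 1, so this representation is irreducible.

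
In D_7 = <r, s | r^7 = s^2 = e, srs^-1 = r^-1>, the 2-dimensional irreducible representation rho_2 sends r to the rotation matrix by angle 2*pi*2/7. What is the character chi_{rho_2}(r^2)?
chi_{rho_2}(r^2) = 2*cos(2*pi*2*2/7) = -2*cos(pi/7)

Justification: rho_2(r^2) is rotation by angle 2*pi*2*2/7, whose trace is 2*cos(2*pi*2*2/7) = -2*cos(pi/7).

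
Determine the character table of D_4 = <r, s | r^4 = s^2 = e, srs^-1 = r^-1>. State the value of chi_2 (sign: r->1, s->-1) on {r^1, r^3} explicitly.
Conjugacy classes: {e} of size 1, {r^2} of size 1, {r^1, r^3} of size 2, {s, sr^2, ...} of size 2, {sr, sr^3, ...} of size 2.
Character table:
  irrep \ class              {e} (size 1)  {r^2} (size 1)  {r^1, r^3} (size 2)  {s, sr^2, ...} (size 2)  {sr, sr^3, ...} (size 2)
  chi_1 (triv)               1             1               1                    1                        1                       
  chi_2 (sign: r->1, s->-1)  1             1               1                    -1                       -1                      
  chi_3 (r->-1, s->1)        1             1               -1                   1                        -1                      
  chi_4 (r->-1, s->-1)       1             1               -1                   -1                       1                       
  chi_5 (2d, j=1)            2             -2              0                    0                        0                       

Spot check: chi_2 (sign: r->1, s->-1) on {r^1, r^3} = 1.

Derivation: D_4 has order 2*4 = 8 with 5 conjugacy classes, hence 5 irreducibles. Sum of squared dims 1 + 1 + 1 + 1 + 4 = 8 = |G|. Linear characters come from the abelianisation; the 2-dimensional irreps have character r^k -> 2*cos(2*pi*j*k/4), reflections -> 0.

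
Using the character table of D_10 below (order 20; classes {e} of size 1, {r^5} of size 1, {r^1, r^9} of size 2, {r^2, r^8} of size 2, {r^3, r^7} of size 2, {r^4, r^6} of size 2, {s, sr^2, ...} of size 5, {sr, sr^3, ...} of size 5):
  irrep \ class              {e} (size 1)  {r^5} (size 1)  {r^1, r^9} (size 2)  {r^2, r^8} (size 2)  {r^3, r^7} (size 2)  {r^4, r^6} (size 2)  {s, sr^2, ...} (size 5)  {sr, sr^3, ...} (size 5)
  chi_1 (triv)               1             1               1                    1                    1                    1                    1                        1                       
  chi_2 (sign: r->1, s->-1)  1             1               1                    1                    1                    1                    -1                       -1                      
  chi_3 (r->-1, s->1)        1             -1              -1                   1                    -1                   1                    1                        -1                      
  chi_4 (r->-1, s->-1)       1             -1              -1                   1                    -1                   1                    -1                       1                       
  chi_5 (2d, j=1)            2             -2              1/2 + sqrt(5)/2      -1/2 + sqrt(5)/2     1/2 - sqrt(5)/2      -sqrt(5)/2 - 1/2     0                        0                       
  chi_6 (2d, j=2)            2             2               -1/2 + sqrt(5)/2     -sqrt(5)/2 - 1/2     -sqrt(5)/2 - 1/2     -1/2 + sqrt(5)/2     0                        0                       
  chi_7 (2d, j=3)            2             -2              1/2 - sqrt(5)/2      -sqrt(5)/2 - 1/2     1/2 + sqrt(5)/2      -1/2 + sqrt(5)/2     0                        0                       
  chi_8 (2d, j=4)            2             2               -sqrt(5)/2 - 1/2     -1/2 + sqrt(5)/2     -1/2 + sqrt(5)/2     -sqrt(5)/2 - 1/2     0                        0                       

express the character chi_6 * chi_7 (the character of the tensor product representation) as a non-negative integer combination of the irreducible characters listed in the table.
chi_6 tensor chi_7 = chi_3 + chi_4 + chi_5 (all other irreducibles have multiplicity 0).

Explanation: The character of a tensor product is the pointwise product (chi_6 * chi_7)(C) = chi_6(C) * chi_7(C):
  {e}: (2)*(2), {r^5}: (2)*(-2), {r^1, r^9}: (-1/2 + sqrt(5)/2)*(1/2 - sqrt(5)/2), {r^2, r^8}: (-sqrt(5)/2 - 1/2)*(-sqrt(5)/2 - 1/2), {r^3, r^7}: (-sqrt(5)/2 - 1/2)*(1/2 + sqrt(5)/2), {r^4, r^6}: (-1/2 + sqrt(5)/2)*(-1/2 + sqrt(5)/2), {s, sr^2, ...}: (0)*(0), {sr, sr^3, ...}: (0)*(0)
so (chi_6 * chi_7) takes values
  {e} -> 4, {r^5} -> -4, {r^1, r^9} -> -3/2 + sqrt(5)/2, {r^2, r^8} -> sqrt(5)/2 + 3/2, {r^3, r^7} -> -3/2 - sqrt(5)/2, {r^4, r^6} -> 3/2 - sqrt(5)/2, {s, sr^2, ...} -> 0, {sr, sr^3, ...} -> 0.
Now take the inner product of this character with each irreducible chi from the table, <chi_6*chi_7, chi> = (1/20) sum_C |C| (chi_6*chi_7)(C) conj(chi(C)):
  <chi_6*chi_7, chi_1> = (1/20)[1*(4)*conj(1) + 1*(-4)*conj(1) + 2*(-3/2 + sqrt(5)/2)*conj(1) + 2*(sqrt(5)/2 + 3/2)*conj(1) + 2*(-3/2 - sqrt(5)/2)*conj(1) + 2*(3/2 - sqrt(5)/2)*conj(1) + 5*(0)*conj(1) + 5*(0)*conj(1)]
      = (1/20)[(4) + (-4) + (-3 + sqrt(5)) + (sqrt(5) + 3) + (-3 - sqrt(5)) + (3 - sqrt(5)) + (0) + (0)] = 0/20 = 0
  <chi_6*chi_7, chi_2> = (1/20)[1*(4)*conj(1) + 1*(-4)*conj(1) + 2*(-3/2 + sqrt(5)/2)*conj(1) + 2*(sqrt(5)/2 + 3/2)*conj(1) + 2*(-3/2 - sqrt(5)/2)*conj(1) + 2*(3/2 - sqrt(5)/2)*conj(1) + 5*(0)*conj(-1) + 5*(0)*conj(-1)]
      = (1/20)[(4) + (-4) + (-3 + sqrt(5)) + (sqrt(5) + 3) + (-3 - sqrt(5)) + (3 - sqrt(5)) + (0) + (0)] = 0/20 = 0
  <chi_6*chi_7, chi_3> = (1/20)[1*(4)*conj(1) + 1*(-4)*conj(-1) + 2*(-3/2 + sqrt(5)/2)*conj(-1) + 2*(sqrt(5)/2 + 3/2)*conj(1) + 2*(-3/2 - sqrt(5)/2)*conj(-1) + 2*(3/2 - sqrt(5)/2)*conj(1) + 5*(0)*conj(1) + 5*(0)*conj(-1)]
      = (1/20)[(4) + (4) + (3 - sqrt(5)) + (sqrt(5) + 3) + (sqrt(5) + 3) + (3 - sqrt(5)) + (0) + (0)] = 20/20 = 1
  <chi_6*chi_7, chi_4> = (1/20)[1*(4)*conj(1) + 1*(-4)*conj(-1) + 2*(-3/2 + sqrt(5)/2)*conj(-1) + 2*(sqrt(5)/2 + 3/2)*conj(1) + 2*(-3/2 - sqrt(5)/2)*conj(-1) + 2*(3/2 - sqrt(5)/2)*conj(1) + 5*(0)*conj(-1) + 5*(0)*conj(1)]
      = (1/20)[(4) + (4) + (3 - sqrt(5)) + (sqrt(5) + 3) + (sqrt(5) + 3) + (3 - sqrt(5)) + (0) + (0)] = 20/20 = 1
  <chi_6*chi_7, chi_5> = (1/20)[1*(4)*conj(2) + 1*(-4)*conj(-2) + 2*(-3/2 + sqrt(5)/2)*conj(1/2 + sqrt(5)/2) + 2*(sqrt(5)/2 + 3/2)*conj(-1/2 + sqrt(5)/2) + 2*(-3/2 - sqrt(5)/2)*conj(1/2 - sqrt(5)/2) + 2*(3/2 - sqrt(5)/2)*conj(-sqrt(5)/2 - 1/2) + 5*(0)*conj(0) + 5*(0)*conj(0)]
      = (1/20)[(8) + (8) + (1 - sqrt(5)) + (1 + sqrt(5)) + (1 + sqrt(5)) + (1 - sqrt(5)) + (0) + (0)] = 20/20 = 1
  <chi_6*chi_7, chi_6> = (1/20)[1*(4)*conj(2) + 1*(-4)*conj(2) + 2*(-3/2 + sqrt(5)/2)*conj(-1/2 + sqrt(5)/2) + 2*(sqrt(5)/2 + 3/2)*conj(-sqrt(5)/2 - 1/2) + 2*(-3/2 - sqrt(5)/2)*conj(-sqrt(5)/2 - 1/2) + 2*(3/2 - sqrt(5)/2)*conj(-1/2 + sqrt(5)/2) + 5*(0)*conj(0) + 5*(0)*conj(0)]
      = (1/20)[(8) + (-8) + (4 - 2*sqrt(5)) + (-2*sqrt(5) - 4) + (4 + 2*sqrt(5)) + (-4 + 2*sqrt(5)) + (0) + (0)] = 0/20 = 0
  <chi_6*chi_7, chi_7> = (1/20)[1*(4)*conj(2) + 1*(-4)*conj(-2) + 2*(-3/2 + sqrt(5)/2)*conj(1/2 - sqrt(5)/2) + 2*(sqrt(5)/2 + 3/2)*conj(-sqrt(5)/2 - 1/2) + 2*(-3/2 - sqrt(5)/2)*conj(1/2 + sqrt(5)/2) + 2*(3/2 - sqrt(5)/2)*conj(-1/2 + sqrt(5)/2) + 5*(0)*conj(0) + 5*(0)*conj(0)]
      = (1/20)[(8) + (8) + (-4 + 2*sqrt(5)) + (-2*sqrt(5) - 4) + (-2*sqrt(5) - 4) + (-4 + 2*sqrt(5)) + (0) + (0)] = 0/20 = 0
  <chi_6*chi_7, chi_8> = (1/20)[1*(4)*conj(2) + 1*(-4)*conj(2) + 2*(-3/2 + sqrt(5)/2)*conj(-sqrt(5)/2 - 1/2) + 2*(sqrt(5)/2 + 3/2)*conj(-1/2 + sqrt(5)/2) + 2*(-3/2 - sqrt(5)/2)*conj(-1/2 + sqrt(5)/2) + 2*(3/2 - sqrt(5)/2)*conj(-sqrt(5)/2 - 1/2) + 5*(0)*conj(0) + 5*(0)*conj(0)]
      = (1/20)[(8) + (-8) + (-1 + sqrt(5)) + (1 + sqrt(5)) + (-sqrt(5) - 1) + (1 - sqrt(5)) + (0) + (0)] = 0/20 = 0
Hence the multiplicities are chi_3: 1, chi_4: 1, chi_5: 1. Dimension check: dim(chi_6)*dim(chi_7) = 2*2 = 4 and sum (mult * dim) = 1*1 + 1*1 + 1*2 = 4.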